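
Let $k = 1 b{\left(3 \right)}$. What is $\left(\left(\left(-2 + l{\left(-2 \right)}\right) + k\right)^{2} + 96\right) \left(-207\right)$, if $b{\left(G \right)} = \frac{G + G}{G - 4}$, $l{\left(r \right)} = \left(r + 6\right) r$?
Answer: $-72864$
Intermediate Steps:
$l{\left(r \right)} = r \left(6 + r\right)$ ($l{\left(r \right)} = \left(6 + r\right) r = r \left(6 + r\right)$)
$b{\left(G \right)} = \frac{2 G}{-4 + G}$
$k = -6$ ($k = 1 \cdot 2 \cdot 3 \frac{1}{-4 + 3} = 1 \cdot 2 \cdot 3 \frac{1}{-1} = 1 \cdot 2 \cdot 3 \left(-1\right) = 1 \left(-6\right) = -6$)
$\left(\left(\left(-2 + l{\left(-2 \right)}\right) + k\right)^{2} + 96\right) \left(-207\right) = \left(\left(\left(-2 - 2 \left(6 - 2\right)\right) - 6\right)^{2} + 96\right) \left(-207\right) = \left(\left(\left(-2 - 8\right) - 6\right)^{2} + 96\right) \left(-207\right) = \left(\left(-10 - 6\right)^{2} + 96\right) \left(-207\right) = \left(\left(-16\right)^{2} + 96\right) \left(-207\right) = \left(256 + 96\right) \left(-207\right) = 352 \left(-207\right) = -72864$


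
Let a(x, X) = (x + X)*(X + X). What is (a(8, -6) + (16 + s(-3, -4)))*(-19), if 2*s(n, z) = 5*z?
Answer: 342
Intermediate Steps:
s(n, z) = 5*z/2 (s(n, z) = (5*z)/2 = 5*z/2)
a(x, X) = 2*X*(X + x) (a(x, X) = (X + x)*(2*X) = 2*X*(X + x))
(a(8, -6) + (16 + s(-3, -4)))*(-19) = (2*(-6)*(-6 + 8) + (16 + (5/2)*(-4)))*(-19) = (2*(-6)*2 + (16 - 10))*(-19) = (-24 + 6)*(-19) = -18*(-19) = 342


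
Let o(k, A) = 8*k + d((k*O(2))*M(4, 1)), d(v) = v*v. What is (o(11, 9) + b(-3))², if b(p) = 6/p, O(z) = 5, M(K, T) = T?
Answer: 9678321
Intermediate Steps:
d(v) = v²
o(k, A) = 8*k + 25*k² (o(k, A) = 8*k + ((k*5)*1)² = 8*k + ((5*k)*1)² = 8*k + (5*k)² = 8*k + 25*k²)
(o(11, 9) + b(-3))² = (11*(8 + 25*11) + 6/(-3))² = (11*(8 + 275) + 6*(-⅓))² = (11*283 - 2)² = (3113 - 2)² = 3111² = 9678321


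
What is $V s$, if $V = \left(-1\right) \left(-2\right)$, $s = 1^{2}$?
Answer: $2$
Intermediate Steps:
$s = 1$
$V = 2$
$V s = 2 \cdot 1 = 2$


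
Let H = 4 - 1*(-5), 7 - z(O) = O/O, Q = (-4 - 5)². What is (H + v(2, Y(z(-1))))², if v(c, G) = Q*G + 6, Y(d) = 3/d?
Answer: 12321/4 ≈ 3080.3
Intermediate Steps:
Q = 81 (Q = (-9)² = 81)
z(O) = 6 (z(O) = 7 - O/O = 7 - 1*1 = 7 - 1 = 6)
v(c, G) = 6 + 81*G (v(c, G) = 81*G + 6 = 6 + 81*G)
H = 9 (H = 4 + 5 = 9)
(H + v(2, Y(z(-1))))² = (9 + (6 + 81*(3/6)))² = (9 + (6 + 81*(3*(⅙))))² = (9 + (6 + 81*(½)))² = (9 + (6 + 81/2))² = (9 + 93/2)² = (111/2)² = 12321/4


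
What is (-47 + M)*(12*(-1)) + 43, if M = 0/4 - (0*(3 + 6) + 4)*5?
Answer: 847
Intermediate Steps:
M = -20 (M = 0*(¼) - (0*9 + 4)*5 = 0 - (0 + 4)*5 = 0 - 4*5 = 0 - 1*20 = 0 - 20 = -20)
(-47 + M)*(12*(-1)) + 43 = (-47 - 20)*(12*(-1)) + 43 = -67*(-12) + 43 = 804 + 43 = 847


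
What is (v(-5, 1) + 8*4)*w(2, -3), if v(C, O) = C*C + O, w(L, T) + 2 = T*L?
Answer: -464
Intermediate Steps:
w(L, T) = -2 + L*T (w(L, T) = -2 + T*L = -2 + L*T)
v(C, O) = O + C² (v(C, O) = C² + O = O + C²)
(v(-5, 1) + 8*4)*w(2, -3) = ((1 + (-5)²) + 8*4)*(-2 + 2*(-3)) = ((1 + 25) + 32)*(-2 - 6) = (26 + 32)*(-8) = 58*(-8) = -464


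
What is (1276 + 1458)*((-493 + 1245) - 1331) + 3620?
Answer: -1579366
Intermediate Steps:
(1276 + 1458)*((-493 + 1245) - 1331) + 3620 = 2734*(752 - 1331) + 3620 = 2734*(-579) + 3620 = -1582986 + 3620 = -1579366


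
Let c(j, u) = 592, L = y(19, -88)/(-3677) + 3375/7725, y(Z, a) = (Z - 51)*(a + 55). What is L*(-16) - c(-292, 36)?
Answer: -225115904/378731 ≈ -594.40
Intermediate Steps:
y(Z, a) = (-51 + Z)*(55 + a)
L = 56697/378731 (L = (-2805 - 51*(-88) + 55*19 + 19*(-88))/(-3677) + 3375/7725 = (-2805 + 4488 + 1045 - 1672)*(-1/3677) + 3375*(1/7725) = 1056*(-1/3677) + 45/103 = -1056/3677 + 45/103 = 56697/378731 ≈ 0.14970)
L*(-16) - c(-292, 36) = (56697/378731)*(-16) - 1*592 = -907152/378731 - 592 = -225115904/378731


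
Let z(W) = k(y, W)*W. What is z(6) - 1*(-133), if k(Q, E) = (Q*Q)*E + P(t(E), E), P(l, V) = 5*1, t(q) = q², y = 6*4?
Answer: 20899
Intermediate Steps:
y = 24
P(l, V) = 5
k(Q, E) = 5 + E*Q² (k(Q, E) = (Q*Q)*E + 5 = Q²*E + 5 = E*Q² + 5 = 5 + E*Q²)
z(W) = W*(5 + 576*W) (z(W) = (5 + W*24²)*W = (5 + W*576)*W = (5 + 576*W)*W = W*(5 + 576*W))
z(6) - 1*(-133) = 6*(5 + 576*6) - 1*(-133) = 6*(5 + 3456) + 133 = 6*3461 + 133 = 20766 + 133 = 20899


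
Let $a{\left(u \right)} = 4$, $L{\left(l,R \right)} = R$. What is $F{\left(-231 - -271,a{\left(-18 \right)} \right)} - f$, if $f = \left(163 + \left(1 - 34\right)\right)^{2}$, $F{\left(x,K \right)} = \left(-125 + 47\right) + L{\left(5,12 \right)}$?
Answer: $-16966$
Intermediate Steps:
$F{\left(x,K \right)} = -66$ ($F{\left(x,K \right)} = \left(-125 + 47\right) + 12 = -78 + 12 = -66$)
$f = 16900$ ($f = \left(163 + \left(1 - 34\right)\right)^{2} = \left(163 - 33\right)^{2} = 130^{2} = 16900$)
$F{\left(-231 - -271,a{\left(-18 \right)} \right)} - f = -66 - 16900 = -16966$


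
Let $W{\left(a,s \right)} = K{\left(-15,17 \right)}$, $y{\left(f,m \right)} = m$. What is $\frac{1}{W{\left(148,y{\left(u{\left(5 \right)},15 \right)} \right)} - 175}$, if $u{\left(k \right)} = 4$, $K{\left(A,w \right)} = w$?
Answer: $- \frac{1}{158} \approx -0.0063291$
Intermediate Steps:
$W{\left(a,s \right)} = 17$
$\frac{1}{W{\left(148,y{\left(u{\left(5 \right)},15 \right)} \right)} - 175} = \frac{1}{17 - 175} = \frac{1}{-158} = - \frac{1}{158}$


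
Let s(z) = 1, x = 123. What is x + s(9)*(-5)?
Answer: 118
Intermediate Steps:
x + s(9)*(-5) = 123 + 1*(-5) = 123 - 5 = 118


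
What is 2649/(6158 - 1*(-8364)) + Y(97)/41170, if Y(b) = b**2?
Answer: 61424207/149467685 ≈ 0.41095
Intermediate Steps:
2649/(6158 - 1*(-8364)) + Y(97)/41170 = 2649/(6158 - 1*(-8364)) + 97**2/41170 = 2649/(6158 + 8364) + 9409*(1/41170) = 2649/14522 + 9409/41170 = 61424207/149467685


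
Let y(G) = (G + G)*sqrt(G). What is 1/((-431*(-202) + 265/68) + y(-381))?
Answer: 402592708/36075041354497 + 3523488*I*sqrt(381)/36075041354497 ≈ 1.116e-5 + 1.9065e-6*I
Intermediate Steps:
y(G) = 2*G**(3/2) (y(G) = (2*G)*sqrt(G) = 2*G**(3/2))
1/((-431*(-202) + 265/68) + y(-381)) = 1/((-431*(-202) + 265/68) + 2*(-381)**(3/2)) = 1/((87062 + 265*(1/68)) + 2*(-381*I*sqrt(381))) = 1/((87062 + 265/68) - 762*I*sqrt(381)) = 1/(5920481/68 - 762*I*sqrt(381))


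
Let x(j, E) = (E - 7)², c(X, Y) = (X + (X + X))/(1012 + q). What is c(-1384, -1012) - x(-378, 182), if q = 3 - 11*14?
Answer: -8790759/287 ≈ -30630.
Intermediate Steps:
q = -151 (q = 3 - 154 = -151)
c(X, Y) = X/287 (c(X, Y) = (X + (X + X))/(1012 - 151) = (X + 2*X)/861 = (3*X)*(1/861) = X/287)
x(j, E) = (-7 + E)²
c(-1384, -1012) - x(-378, 182) = (1/287)*(-1384) - (-7 + 182)² = -1384/287 - 1*175² = -1384/287 - 1*30625 = -1384/287 - 30625 = -8790759/287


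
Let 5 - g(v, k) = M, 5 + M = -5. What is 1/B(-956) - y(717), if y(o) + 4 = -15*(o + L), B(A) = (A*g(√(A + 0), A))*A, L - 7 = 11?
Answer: 151197002161/13709040 ≈ 11029.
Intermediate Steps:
M = -10 (M = -5 - 5 = -10)
L = 18 (L = 7 + 11 = 18)
g(v, k) = 15 (g(v, k) = 5 - 1*(-10) = 5 + 10 = 15)
B(A) = 15*A² (B(A) = (A*15)*A = (15*A)*A = 15*A²)
y(o) = -274 - 15*o (y(o) = -4 - 15*(o + 18) = -4 - 15*(18 + o) = -4 + (-270 - 15*o) = -274 - 15*o)
1/B(-956) - y(717) = 1/(15*(-956)²) - (-274 - 15*717) = 1/(15*913936) - (-274 - 10755) = 1/13709040 - 1*(-11029) = 1/13709040 + 11029 = 151197002161/13709040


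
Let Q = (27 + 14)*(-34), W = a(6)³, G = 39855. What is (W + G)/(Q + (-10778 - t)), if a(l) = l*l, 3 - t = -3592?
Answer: -86511/15767 ≈ -5.4868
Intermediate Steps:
t = 3595 (t = 3 - 1*(-3592) = 3 + 3592 = 3595)
a(l) = l²
W = 46656 (W = (6²)³ = 36³ = 46656)
Q = -1394 (Q = 41*(-34) = -1394)
(W + G)/(Q + (-10778 - t)) = (46656 + 39855)/(-1394 + (-10778 - 1*3595)) = 86511/(-1394 + (-10778 - 3595)) = 86511/(-1394 - 14373) = 86511/(-15767) = 86511*(-1/15767) = -86511/15767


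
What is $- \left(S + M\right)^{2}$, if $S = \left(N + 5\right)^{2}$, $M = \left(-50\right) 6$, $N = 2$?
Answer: $-63001$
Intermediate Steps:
$M = -300$
$S = 49$ ($S = \left(2 + 5\right)^{2} = 7^{2} = 49$)
$- \left(S + M\right)^{2} = - \left(49 - 300\right)^{2} = - \left(-251\right)^{2} = \left(-1\right) 63001 = -63001$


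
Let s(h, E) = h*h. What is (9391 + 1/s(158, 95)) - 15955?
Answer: -163863695/24964 ≈ -6564.0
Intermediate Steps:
s(h, E) = h²
(9391 + 1/s(158, 95)) - 15955 = (9391 + 1/(158²)) - 15955 = (9391 + 1/24964) - 15955 = 234436925/24964 - 15955 = -163863695/24964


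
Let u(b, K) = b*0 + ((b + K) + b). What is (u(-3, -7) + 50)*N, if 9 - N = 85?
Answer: -2812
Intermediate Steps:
N = -76 (N = 9 - 1*85 = 9 - 85 = -76)
u(b, K) = K + 2*b (u(b, K) = 0 + ((K + b) + b) = 0 + (K + 2*b) = K + 2*b)
(u(-3, -7) + 50)*N = ((-7 + 2*(-3)) + 50)*(-76) = ((-7 - 6) + 50)*(-76) = (-13 + 50)*(-76) = 37*(-76) = -2812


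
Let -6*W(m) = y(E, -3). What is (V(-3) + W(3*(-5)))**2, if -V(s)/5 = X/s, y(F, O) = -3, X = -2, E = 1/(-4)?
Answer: 289/36 ≈ 8.0278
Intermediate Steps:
E = -1/4 (E = 1*(-1/4) = -1/4 ≈ -0.25000)
V(s) = 10/s (V(s) = -(-10)/s = 10/s)
W(m) = 1/2 (W(m) = -1/6*(-3) = 1/2)
(V(-3) + W(3*(-5)))**2 = (10/(-3) + 1/2)**2 = (10*(-1/3) + 1/2)**2 = (-10/3 + 1/2)**2 = (-17/6)**2 = 289/36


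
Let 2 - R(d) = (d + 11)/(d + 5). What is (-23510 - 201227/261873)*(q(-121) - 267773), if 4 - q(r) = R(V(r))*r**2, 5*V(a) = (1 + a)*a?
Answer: 5057488427838119708/761788557 ≈ 6.6390e+9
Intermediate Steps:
V(a) = a*(1 + a)/5 (V(a) = ((1 + a)*a)/5 = (a*(1 + a))/5 = a*(1 + a)/5)
R(d) = 2 - (11 + d)/(5 + d) (R(d) = 2 - (d + 11)/(d + 5) = 2 - (11 + d)/(5 + d))
q(r) = 4 - r**2*(-1 + r*(1 + r)/5)/(5 + r*(1 + r)/5) (q(r) = 4 - (-1 + r*(1 + r)/5)/(5 + r*(1 + r)/5)*r**2 = 4 - r**2*(-1 + r*(1 + r)/5)/(5 + r*(1 + r)/5))
(-23510 - 201227/261873)*(q(-121) - 267773) = (-23510 - 201227/261873)*((100 - 1*(-121)**3 - 1*(-121)**4 + 4*(-121) + 9*(-121)**2)/(25 - 121 + (-121)**2) - 267773) = (-23510 - 201227*1/261873)*((100 - 1*(-1771561) - 1*214358881 - 484 + 9*14641)/(25 - 121 + 14641) - 267773) = (-23510 - 201227/261873)*((100 + 1771561 - 214358881 - 484 + 131769)/14545 - 267773) = -6156835457*((1/14545)*(-212455935) - 267773)/261873 = -6156835457*(-42491187/2909 - 267773)/261873 = -6156835457/261873*(-821442844/2909) = 5057488427838119708/761788557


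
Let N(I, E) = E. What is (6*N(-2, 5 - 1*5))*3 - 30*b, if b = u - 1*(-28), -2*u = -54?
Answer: -1650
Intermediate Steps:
u = 27 (u = -1/2*(-54) = 27)
b = 55 (b = 27 - 1*(-28) = 27 + 28 = 55)
(6*N(-2, 5 - 1*5))*3 - 30*b = (6*(5 - 1*5))*3 - 30*55 = (6*(5 - 5))*3 - 1650 = (6*0)*3 - 1650 = 0*3 - 1650 = 0 - 1650 = -1650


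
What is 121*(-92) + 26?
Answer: -11106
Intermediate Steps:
121*(-92) + 26 = -11132 + 26 = -11106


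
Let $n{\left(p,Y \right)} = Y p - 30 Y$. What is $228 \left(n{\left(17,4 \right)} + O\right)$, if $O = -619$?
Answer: $-152988$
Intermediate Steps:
$n{\left(p,Y \right)} = - 30 Y + Y p$
$228 \left(n{\left(17,4 \right)} + O\right) = 228 \left(4 \left(-30 + 17\right) - 619\right) = 228 \left(4 \left(-13\right) - 619\right) = 228 \left(-52 - 619\right) = 228 \left(-671\right) = -152988$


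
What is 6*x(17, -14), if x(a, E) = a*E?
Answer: -1428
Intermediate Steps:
x(a, E) = E*a
6*x(17, -14) = 6*(-14*17) = 6*(-238) = -1428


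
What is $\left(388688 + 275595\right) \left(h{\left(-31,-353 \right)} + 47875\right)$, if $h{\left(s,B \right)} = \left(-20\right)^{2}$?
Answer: $32068261825$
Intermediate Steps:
$h{\left(s,B \right)} = 400$
$\left(388688 + 275595\right) \left(h{\left(-31,-353 \right)} + 47875\right) = \left(388688 + 275595\right) \left(400 + 47875\right) = 664283 \cdot 48275 = 32068261825$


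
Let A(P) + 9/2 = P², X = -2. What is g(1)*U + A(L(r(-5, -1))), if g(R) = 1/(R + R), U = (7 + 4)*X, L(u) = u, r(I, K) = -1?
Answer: -29/2 ≈ -14.500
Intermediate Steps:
U = -22 (U = (7 + 4)*(-2) = 11*(-2) = -22)
g(R) = 1/(2*R)
A(P) = -9/2 + P²
g(1)*U + A(L(r(-5, -1))) = ((½)/1)*(-22) + (-9/2 + (-1)²) = ((½)*1)*(-22) + (-9/2 + 1) = (½)*(-22) - 7/2 = -11 - 7/2 = -29/2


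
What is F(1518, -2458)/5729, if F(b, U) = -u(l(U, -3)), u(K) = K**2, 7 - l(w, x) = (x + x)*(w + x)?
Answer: -217828081/5729 ≈ -38022.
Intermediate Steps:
l(w, x) = 7 - 2*x*(w + x) (l(w, x) = 7 - (x + x)*(w + x) = 7 - 2*x*(w + x))
F(b, U) = -(-11 + 6*U)**2 (F(b, U) = -(7 - 2*(-3)**2 - 2*U*(-3))**2 = -(7 - 2*9 + 6*U)**2 = -(7 - 18 + 6*U)**2 = -(-11 + 6*U)**2)
F(1518, -2458)/5729 = -(-11 + 6*(-2458))**2/5729 = -(-11 - 14748)**2*(1/5729) = -1*(-14759)**2*(1/5729) = -1*217828081*(1/5729) = -217828081*1/5729 = -217828081/5729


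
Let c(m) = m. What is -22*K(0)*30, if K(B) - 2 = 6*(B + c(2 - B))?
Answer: -9240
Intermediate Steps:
K(B) = 14 (K(B) = 2 + 6*(B + (2 - B)) = 2 + 6*2 = 2 + 12 = 14)
-22*K(0)*30 = -22*14*30 = -308*30 = -9240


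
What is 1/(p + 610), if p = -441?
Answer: 1/169 ≈ 0.0059172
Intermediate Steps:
1/(p + 610) = 1/(-441 + 610) = 1/169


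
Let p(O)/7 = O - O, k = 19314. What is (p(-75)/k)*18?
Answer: 0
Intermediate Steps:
p(O) = 0 (p(O) = 7*(O - O) = 7*0 = 0)
(p(-75)/k)*18 = (0/19314)*18 = (0*(1/19314))*18 = 0*18 = 0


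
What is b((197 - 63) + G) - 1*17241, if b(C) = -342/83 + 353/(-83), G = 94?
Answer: -1431698/83 ≈ -17249.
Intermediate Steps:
b(C) = -695/83 (b(C) = -342*1/83 + 353*(-1/83) = -342/83 - 353/83 = -695/83)
b((197 - 63) + G) - 1*17241 = -695/83 - 1*17241 = -695/83 - 17241 = -1431698/83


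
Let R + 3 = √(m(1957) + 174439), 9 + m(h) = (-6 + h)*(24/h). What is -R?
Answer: 3 - √668132195638/1957 ≈ -414.68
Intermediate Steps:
m(h) = -9 + 24*(-6 + h)/h (m(h) = -9 + (-6 + h)*(24/h) = -9 + 24*(-6 + h)/h)
R = -3 + √668132195638/1957 (R = -3 + √((15 - 144/1957) + 174439) = -3 + √(29211/1957 + 174439) = -3 + √(341406334/1957) = -3 + √668132195638/1957 ≈ 414.68)
-R = -(-3 + √668132195638/1957) = 3 - √668132195638/1957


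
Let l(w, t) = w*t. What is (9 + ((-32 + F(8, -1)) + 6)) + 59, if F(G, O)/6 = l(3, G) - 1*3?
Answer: 168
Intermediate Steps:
l(w, t) = t*w
F(G, O) = -18 + 18*G (F(G, O) = 6*(G*3 - 1*3) = 6*(3*G - 3) = 6*(-3 + 3*G) = -18 + 18*G)
(9 + ((-32 + F(8, -1)) + 6)) + 59 = (9 + ((-32 + (-18 + 18*8)) + 6)) + 59 = (9 + ((-32 + (-18 + 144)) + 6)) + 59 = (9 + ((-32 + 126) + 6)) + 59 = (9 + (94 + 6)) + 59 = (9 + 100) + 59 = 109 + 59 = 168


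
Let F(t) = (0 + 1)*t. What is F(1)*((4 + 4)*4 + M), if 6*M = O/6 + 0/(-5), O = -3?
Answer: 383/12 ≈ 31.917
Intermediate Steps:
M = -1/12 (M = (-3/6 + 0/(-5))/6 = (-3*⅙ + 0*(-⅕))/6 = (-½ + 0)/6 = (⅙)*(-½) = -1/12 ≈ -0.083333)
F(t) = t (F(t) = 1*t = t)
F(1)*((4 + 4)*4 + M) = 1*((4 + 4)*4 - 1/12) = 1*(8*4 - 1/12) = 1*(32 - 1/12) = 1*(383/12) = 383/12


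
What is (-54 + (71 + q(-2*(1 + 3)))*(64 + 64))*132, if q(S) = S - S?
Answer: 1192488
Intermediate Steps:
q(S) = 0
(-54 + (71 + q(-2*(1 + 3)))*(64 + 64))*132 = (-54 + (71 + 0)*(64 + 64))*132 = (-54 + 71*128)*132 = (-54 + 9088)*132 = 9034*132 = 1192488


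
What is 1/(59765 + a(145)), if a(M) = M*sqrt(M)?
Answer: 11953/713761320 - 29*sqrt(145)/713761320 ≈ 1.6257e-5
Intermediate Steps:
a(M) = M**(3/2)
1/(59765 + a(145)) = 1/(59765 + 145**(3/2)) = 1/(59765 + 145*sqrt(145))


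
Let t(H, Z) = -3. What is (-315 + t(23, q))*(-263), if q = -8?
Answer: 83634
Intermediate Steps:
(-315 + t(23, q))*(-263) = (-315 - 3)*(-263) = -318*(-263) = 83634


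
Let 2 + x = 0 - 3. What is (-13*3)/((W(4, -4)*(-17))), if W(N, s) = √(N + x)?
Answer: -39*I/17 ≈ -2.2941*I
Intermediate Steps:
x = -5 (x = -2 + (0 - 3) = -2 - 3 = -5)
W(N, s) = √(-5 + N) (W(N, s) = √(N - 5) = √(-5 + N))
(-13*3)/((W(4, -4)*(-17))) = (-13*3)/((√(-5 + 4)*(-17))) = -39*I/17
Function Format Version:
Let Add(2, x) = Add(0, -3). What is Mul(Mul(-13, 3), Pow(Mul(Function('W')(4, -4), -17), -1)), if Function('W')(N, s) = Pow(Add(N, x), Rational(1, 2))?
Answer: Mul(Rational(-39, 17), I) ≈ Mul(-2.2941, I)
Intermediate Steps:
x = -5 (x = Add(-2, Add(0, -3)) = Add(-2, -3) = -5)
Function('W')(N, s) = Pow(Add(-5, N), Rational(1, 2)) (Function('W')(N, s) = Pow(Add(N, -5), Rational(1, 2)) = Pow(Add(-5, N), Rational(1, 2)))
Mul(Mul(-13, 3), Pow(Mul(Function('W')(4, -4), -17), -1)) = Mul(Mul(-13, 3), Pow(Mul(Pow(Add(-5, 4), Rational(1, 2)), -17), -1)) = Mul(-39, Pow(Mul(Pow(-1, Rational(1, 2)), -17), -1)) = Mul(-39, Pow(Mul(I, -17), -1)) = Mul(-39, Pow(Mul(-17, I), -1)) = Mul(-39, Mul(Rational(1, 17), I)) = Mul(Rational(-39, 17), I)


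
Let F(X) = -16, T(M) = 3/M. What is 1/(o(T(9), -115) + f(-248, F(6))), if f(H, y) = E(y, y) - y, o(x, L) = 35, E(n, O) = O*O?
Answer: 1/307 ≈ 0.0032573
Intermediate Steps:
E(n, O) = O²
f(H, y) = y² - y
1/(o(T(9), -115) + f(-248, F(6))) = 1/(35 - 16*(-1 - 16)) = 1/(35 - 16*(-17)) = 1/(35 + 272) = 1/307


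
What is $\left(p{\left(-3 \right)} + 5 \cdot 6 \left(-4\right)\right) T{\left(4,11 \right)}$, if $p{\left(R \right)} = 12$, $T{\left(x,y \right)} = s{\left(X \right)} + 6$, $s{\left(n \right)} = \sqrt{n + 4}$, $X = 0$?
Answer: $-864$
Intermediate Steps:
$s{\left(n \right)} = \sqrt{4 + n}$
$T{\left(x,y \right)} = 8$ ($T{\left(x,y \right)} = \sqrt{4 + 0} + 6 = \sqrt{4} + 6 = 2 + 6 = 8$)
$\left(p{\left(-3 \right)} + 5 \cdot 6 \left(-4\right)\right) T{\left(4,11 \right)} = \left(12 + 5 \cdot 6 \left(-4\right)\right) 8 = \left(12 + 30 \left(-4\right)\right) 8 = \left(12 - 120\right) 8 = \left(-108\right) 8 = -864$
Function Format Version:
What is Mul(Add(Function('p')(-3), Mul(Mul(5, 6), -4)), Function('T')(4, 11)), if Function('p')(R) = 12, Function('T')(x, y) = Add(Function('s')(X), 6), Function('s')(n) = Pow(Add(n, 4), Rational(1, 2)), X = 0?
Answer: -864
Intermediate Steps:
Function('s')(n) = Pow(Add(4, n), Rational(1, 2))
Function('T')(x, y) = 8 (Function('T')(x, y) = Add(Pow(Add(4, 0), Rational(1, 2)), 6) = Add(Pow(4, Rational(1, 2)), 6) = Add(2, 6) = 8)
Mul(Add(Function('p')(-3), Mul(Mul(5, 6), -4)), Function('T')(4, 11)) = Mul(Add(12, Mul(Mul(5, 6), -4)), 8) = Mul(Add(12, Mul(30, -4)), 8) = Mul(Add(12, -120), 8) = Mul(-108, 8) = -864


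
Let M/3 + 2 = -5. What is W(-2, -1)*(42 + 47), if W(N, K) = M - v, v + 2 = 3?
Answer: -1958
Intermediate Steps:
M = -21 (M = -6 + 3*(-5) = -6 - 15 = -21)
v = 1 (v = -2 + 3 = 1)
W(N, K) = -22 (W(N, K) = -21 - 1*1 = -21 - 1 = -22)
W(-2, -1)*(42 + 47) = -22*(42 + 47) = -22*89 = -1958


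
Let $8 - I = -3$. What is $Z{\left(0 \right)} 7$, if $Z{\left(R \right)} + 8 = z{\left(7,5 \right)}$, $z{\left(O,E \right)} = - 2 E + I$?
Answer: $-49$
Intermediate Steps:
$I = 11$ ($I = 8 - -3 = 8 + 3 = 11$)
$z{\left(O,E \right)} = 11 - 2 E$ ($z{\left(O,E \right)} = - 2 E + 11 = 11 - 2 E$)
$Z{\left(R \right)} = -7$ ($Z{\left(R \right)} = -8 + \left(11 - 10\right) = -8 + 1 = -7$)
$Z{\left(0 \right)} 7 = \left(-7\right) 7 = -49$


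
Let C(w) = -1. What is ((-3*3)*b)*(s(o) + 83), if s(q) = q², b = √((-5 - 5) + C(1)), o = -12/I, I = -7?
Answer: -37899*I*√11/49 ≈ -2565.2*I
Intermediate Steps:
o = 12/7 (o = -12/(-7) = -12*(-⅐) = 12/7 ≈ 1.7143)
b = I*√11 (b = √((-5 - 5) - 1) = √(-10 - 1) = √(-11) = I*√11 ≈ 3.3166*I)
((-3*3)*b)*(s(o) + 83) = ((-3*3)*(I*√11))*((12/7)² + 83) = (-9*I*√11)*(144/49 + 83) = -9*I*√11*(4211/49) = -37899*I*√11/49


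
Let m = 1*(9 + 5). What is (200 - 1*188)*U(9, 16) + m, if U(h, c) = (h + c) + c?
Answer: 506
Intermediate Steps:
U(h, c) = h + 2*c (U(h, c) = (c + h) + c = h + 2*c)
m = 14 (m = 1*14 = 14)
(200 - 1*188)*U(9, 16) + m = (200 - 1*188)*(9 + 2*16) + 14 = (200 - 188)*(9 + 32) + 14 = 12*41 + 14 = 492 + 14 = 506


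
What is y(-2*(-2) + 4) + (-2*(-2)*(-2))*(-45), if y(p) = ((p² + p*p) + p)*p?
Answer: 1448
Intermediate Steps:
y(p) = p*(p + 2*p²) (y(p) = ((p² + p²) + p)*p = (2*p² + p)*p = (p + 2*p²)*p = p*(p + 2*p²))
y(-2*(-2) + 4) + (-2*(-2)*(-2))*(-45) = (-2*(-2) + 4)²*(1 + 2*(-2*(-2) + 4)) + (-2*(-2)*(-2))*(-45) = (4 + 4)²*(1 + 2*(4 + 4)) + (-2*(-2)*(-2))*(-45) = 8²*(1 + 2*8) + (4*(-2))*(-45) = 64*(1 + 16) - 8*(-45) = 64*17 + 360 = 1088 + 360 = 1448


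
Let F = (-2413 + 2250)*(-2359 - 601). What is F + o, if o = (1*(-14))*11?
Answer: 482326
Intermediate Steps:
o = -154 (o = -14*11 = -154)
F = 482480 (F = -163*(-2960) = 482480)
F + o = 482480 - 154 = 482326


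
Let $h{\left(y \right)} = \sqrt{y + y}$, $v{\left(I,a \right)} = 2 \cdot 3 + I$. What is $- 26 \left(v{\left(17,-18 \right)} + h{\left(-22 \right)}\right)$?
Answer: $-598 - 52 i \sqrt{11} \approx -598.0 - 172.46 i$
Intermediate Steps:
$v{\left(I,a \right)} = 6 + I$
$h{\left(y \right)} = \sqrt{2} \sqrt{y}$ ($h{\left(y \right)} = \sqrt{2 y} = \sqrt{2} \sqrt{y}$)
$- 26 \left(v{\left(17,-18 \right)} + h{\left(-22 \right)}\right) = - 26 \left(\left(6 + 17\right) + \sqrt{2} \sqrt{-22}\right) = - 26 \left(23 + \sqrt{2} i \sqrt{22}\right) = - 26 \left(23 + 2 i \sqrt{11}\right) = -598 - 52 i \sqrt{11}$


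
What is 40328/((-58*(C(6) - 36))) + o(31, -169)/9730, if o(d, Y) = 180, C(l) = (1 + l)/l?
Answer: 117826530/5897353 ≈ 19.980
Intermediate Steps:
C(l) = (1 + l)/l
40328/((-58*(C(6) - 36))) + o(31, -169)/9730 = 40328/((-58*((1 + 6)/6 - 36))) + 180/9730 = 40328/((-58*((1/6)*7 - 36))) + 180*(1/9730) = 40328/((-58*(7/6 - 36))) + 18/973 = 40328/((-58*(-209/6))) + 18/973 = 40328/(6061/3) + 18/973 = 40328*(3/6061) + 18/973 = 120984/6061 + 18/973 = 117826530/5897353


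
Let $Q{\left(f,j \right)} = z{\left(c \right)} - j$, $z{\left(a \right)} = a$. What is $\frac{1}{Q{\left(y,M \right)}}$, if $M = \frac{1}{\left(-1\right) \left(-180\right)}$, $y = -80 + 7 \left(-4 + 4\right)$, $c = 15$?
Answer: $\frac{180}{2699} \approx 0.066691$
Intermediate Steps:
$y = -80$ ($y = -80 + 7 \cdot 0 = -80 + 0 = -80$)
$M = \frac{1}{180} \approx 0.0055556$
$Q{\left(f,j \right)} = 15 - j$
$\frac{1}{Q{\left(y,M \right)}} = \frac{1}{15 - \frac{1}{180}} = \frac{1}{\frac{2699}{180}} = \frac{180}{2699}$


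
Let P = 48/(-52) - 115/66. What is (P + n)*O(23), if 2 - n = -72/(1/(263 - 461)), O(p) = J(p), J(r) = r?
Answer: -281341037/858 ≈ -3.2790e+5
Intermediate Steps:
O(p) = p
P = -2287/858 (P = 48*(-1/52) - 115*1/66 = -12/13 - 115/66 = -2287/858 ≈ -2.6655)
n = -14254 (n = 2 - (-72)/(1/(263 - 461)) = 2 - (-72)/(1/(-198)) = 2 - (-72)/(-1/198) = 2 - (-72)*(-198) = 2 - 1*14256 = 2 - 14256 = -14254)
(P + n)*O(23) = (-2287/858 - 14254)*23 = -12232219/858*23 = -281341037/858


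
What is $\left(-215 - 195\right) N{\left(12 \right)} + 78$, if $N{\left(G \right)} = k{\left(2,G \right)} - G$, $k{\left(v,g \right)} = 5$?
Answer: $2948$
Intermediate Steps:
$N{\left(G \right)} = 5 - G$
$\left(-215 - 195\right) N{\left(12 \right)} + 78 = \left(-215 - 195\right) \left(5 - 12\right) + 78 = \left(-410\right) \left(-7\right) + 78 = 2870 + 78 = 2948$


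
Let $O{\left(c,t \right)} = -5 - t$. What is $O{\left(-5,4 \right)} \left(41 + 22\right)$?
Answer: $-567$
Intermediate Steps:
$O{\left(-5,4 \right)} \left(41 + 22\right) = \left(-5 - 4\right) \left(41 + 22\right) = \left(-5 - 4\right) 63 = \left(-9\right) 63 = -567$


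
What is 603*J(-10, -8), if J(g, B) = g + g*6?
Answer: -42210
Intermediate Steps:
J(g, B) = 7*g (J(g, B) = g + 6*g = 7*g)
603*J(-10, -8) = 603*(7*(-10)) = 603*(-70) = -42210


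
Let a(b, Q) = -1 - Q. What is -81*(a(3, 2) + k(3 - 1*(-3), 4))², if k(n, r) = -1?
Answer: -1296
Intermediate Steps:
-81*(a(3, 2) + k(3 - 1*(-3), 4))² = -81*((-1 - 1*2) - 1)² = -81*((-1 - 2) - 1)² = -81*(-3 - 1)² = -81*(-4)² = -81*16 = -1296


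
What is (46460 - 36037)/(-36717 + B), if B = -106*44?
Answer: -10423/41381 ≈ -0.25188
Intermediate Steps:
B = -4664
(46460 - 36037)/(-36717 + B) = (46460 - 36037)/(-36717 - 4664) = 10423/(-41381) = 10423*(-1/41381) = -10423/41381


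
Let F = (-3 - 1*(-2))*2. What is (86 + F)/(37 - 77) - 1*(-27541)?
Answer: 275389/10 ≈ 27539.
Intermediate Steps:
F = -2 (F = (-3 + 2)*2 = -1*2 = -2)
(86 + F)/(37 - 77) - 1*(-27541) = (86 - 2)/(37 - 77) - 1*(-27541) = 84/(-40) + 27541 = -1/40*84 + 27541 = -21/10 + 27541 = 275389/10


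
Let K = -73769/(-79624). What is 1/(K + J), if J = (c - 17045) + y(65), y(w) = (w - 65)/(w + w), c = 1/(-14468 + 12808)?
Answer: -33043960/563203703971 ≈ -5.8671e-5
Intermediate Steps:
c = -1/1660 (c = 1/(-1660) = -1/1660 ≈ -0.00060241)
y(w) = (-65 + w)/(2*w) (y(w) = (-65 + w)/((2*w)) = (-65 + w)*(1/(2*w)) = (-65 + w)/(2*w))
K = 73769/79624 (K = -73769*(-1/79624) = 73769/79624 ≈ 0.92647)
J = -28294701/1660 (J = (-1/1660 - 17045) + (½)*(-65 + 65)/65 = -28294701/1660 + (½)*(1/65)*0 = -28294701/1660 + 0 = -28294701/1660 ≈ -17045.)
1/(K + J) = 1/(73769/79624 - 28294701/1660) = 1/(-563203703971/33043960) = -33043960/563203703971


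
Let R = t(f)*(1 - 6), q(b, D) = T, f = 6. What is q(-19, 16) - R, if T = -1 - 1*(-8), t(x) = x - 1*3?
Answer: 22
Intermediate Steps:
t(x) = -3 + x (t(x) = x - 3 = -3 + x)
T = 7 (T = -1 + 8 = 7)
q(b, D) = 7
R = -15 (R = (-3 + 6)*(1 - 6) = 3*(-5) = -15)
q(-19, 16) - R = 7 - 1*(-15) = 7 + 15 = 22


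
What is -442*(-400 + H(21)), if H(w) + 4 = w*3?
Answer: 150722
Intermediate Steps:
H(w) = -4 + 3*w (H(w) = -4 + w*3 = -4 + 3*w)
-442*(-400 + H(21)) = -442*(-400 + (-4 + 3*21)) = -442*(-400 + (-4 + 63)) = -442*(-400 + 59) = -442*(-341) = 150722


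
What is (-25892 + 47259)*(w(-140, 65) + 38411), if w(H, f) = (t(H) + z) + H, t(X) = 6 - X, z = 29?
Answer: 821475682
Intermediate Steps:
w(H, f) = 35 (w(H, f) = ((6 - H) + 29) + H = (35 - H) + H = 35)
(-25892 + 47259)*(w(-140, 65) + 38411) = (-25892 + 47259)*(35 + 38411) = 21367*38446 = 821475682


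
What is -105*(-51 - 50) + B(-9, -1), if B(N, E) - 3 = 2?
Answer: 10610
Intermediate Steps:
B(N, E) = 5 (B(N, E) = 3 + 2 = 5)
-105*(-51 - 50) + B(-9, -1) = -105*(-51 - 50) + 5 = -105*(-101) + 5 = 10605 + 5 = 10610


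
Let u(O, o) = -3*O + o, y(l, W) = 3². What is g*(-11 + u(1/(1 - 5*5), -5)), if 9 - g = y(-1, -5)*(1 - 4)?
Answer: -1143/2 ≈ -571.50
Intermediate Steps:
y(l, W) = 9
u(O, o) = o - 3*O
g = 36 (g = 9 - 9*(1 - 4) = 9 - 9*(-3) = 9 - 1*(-27) = 9 + 27 = 36)
g*(-11 + u(1/(1 - 5*5), -5)) = 36*(-11 + (-5 - 3/(1 - 5*5))) = 36*(-11 + (-5 - 3/(1 - 25))) = 36*(-11 + (-5 - 3/(-24))) = 36*(-11 + (-5 - 3*(-1/24))) = 36*(-11 + (-5 + ⅛)) = 36*(-11 - 39/8) = 36*(-127/8) = -1143/2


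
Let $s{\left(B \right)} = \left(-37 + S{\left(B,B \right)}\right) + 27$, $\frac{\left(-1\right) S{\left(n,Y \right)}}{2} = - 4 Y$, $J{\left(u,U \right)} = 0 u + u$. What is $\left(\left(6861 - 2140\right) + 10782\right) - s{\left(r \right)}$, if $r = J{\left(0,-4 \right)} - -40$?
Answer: $15193$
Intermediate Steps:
$J{\left(u,U \right)} = u$ ($J{\left(u,U \right)} = 0 + u = u$)
$S{\left(n,Y \right)} = 8 Y$ ($S{\left(n,Y \right)} = - 2 \left(- 4 Y\right) = 8 Y$)
$r = 40$ ($r = 0 - -40 = 0 + 40 = 40$)
$s{\left(B \right)} = -10 + 8 B$ ($s{\left(B \right)} = \left(-37 + 8 B\right) + 27 = -10 + 8 B$)
$\left(\left(6861 - 2140\right) + 10782\right) - s{\left(r \right)} = \left(\left(6861 - 2140\right) + 10782\right) - \left(-10 + 8 \cdot 40\right) = \left(4721 + 10782\right) - \left(-10 + 320\right) = 15503 - 310 = 15193$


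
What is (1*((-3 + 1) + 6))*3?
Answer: 12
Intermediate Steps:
(1*((-3 + 1) + 6))*3 = (1*(-2 + 6))*3 = (1*4)*3 = 4*3 = 12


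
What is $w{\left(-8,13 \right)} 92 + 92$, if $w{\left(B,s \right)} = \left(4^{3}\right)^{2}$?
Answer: $376924$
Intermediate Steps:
$w{\left(B,s \right)} = 4096$ ($w{\left(B,s \right)} = 64^{2} = 4096$)
$w{\left(-8,13 \right)} 92 + 92 = 4096 \cdot 92 + 92 = 376832 + 92 = 376924$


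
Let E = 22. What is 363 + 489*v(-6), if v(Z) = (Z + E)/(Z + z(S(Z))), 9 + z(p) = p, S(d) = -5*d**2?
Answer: 20987/65 ≈ 322.88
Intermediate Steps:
z(p) = -9 + p
v(Z) = (22 + Z)/(-9 + Z - 5*Z**2) (v(Z) = (Z + 22)/(Z + (-9 - 5*Z**2)) = (22 + Z)/(-9 + Z - 5*Z**2))
363 + 489*v(-6) = 363 + 489*((-22 - 1*(-6))/(9 - 1*(-6) + 5*(-6)**2)) = 363 + 489*((-22 + 6)/(9 + 6 + 5*36)) = 363 + 489*(-16/(9 + 6 + 180)) = 363 + 489*(-16/195) = 363 - 2608/65 = 20987/65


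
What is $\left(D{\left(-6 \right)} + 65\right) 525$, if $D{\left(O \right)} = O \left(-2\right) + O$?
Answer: $37275$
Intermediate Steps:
$D{\left(O \right)} = - O$ ($D{\left(O \right)} = - 2 O + O = - O$)
$\left(D{\left(-6 \right)} + 65\right) 525 = \left(\left(-1\right) \left(-6\right) + 65\right) 525 = \left(6 + 65\right) 525 = 71 \cdot 525 = 37275$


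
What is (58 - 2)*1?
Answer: 56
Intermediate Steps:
(58 - 2)*1 = 56*1 = 56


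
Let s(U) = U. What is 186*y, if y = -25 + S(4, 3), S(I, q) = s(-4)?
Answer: -5394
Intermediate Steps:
S(I, q) = -4
y = -29 (y = -25 - 4 = -29)
186*y = 186*(-29) = -5394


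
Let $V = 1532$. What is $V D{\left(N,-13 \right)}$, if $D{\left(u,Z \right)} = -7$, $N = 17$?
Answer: $-10724$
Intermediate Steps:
$V D{\left(N,-13 \right)} = 1532 \left(-7\right) = -10724$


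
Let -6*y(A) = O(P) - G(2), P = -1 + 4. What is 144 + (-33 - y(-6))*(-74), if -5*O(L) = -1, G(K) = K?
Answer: 13041/5 ≈ 2608.2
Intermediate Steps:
P = 3
O(L) = 1/5 (O(L) = -1/5*(-1) = 1/5)
y(A) = 3/10 (y(A) = -(1/5 - 1*2)/6 = -(1/5 - 2)/6 = -1/6*(-9/5) = 3/10)
144 + (-33 - y(-6))*(-74) = 144 + (-33 - 1*3/10)*(-74) = 144 + (-33 - 3/10)*(-74) = 144 - 333/10*(-74) = 144 + 12321/5 = 13041/5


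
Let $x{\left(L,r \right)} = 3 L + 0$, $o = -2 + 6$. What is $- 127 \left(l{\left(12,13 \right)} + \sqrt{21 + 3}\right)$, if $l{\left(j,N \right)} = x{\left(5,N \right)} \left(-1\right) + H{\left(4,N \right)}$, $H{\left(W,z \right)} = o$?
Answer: $1397 - 254 \sqrt{6} \approx 774.83$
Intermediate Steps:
$o = 4$
$H{\left(W,z \right)} = 4$
$x{\left(L,r \right)} = 3 L$
$l{\left(j,N \right)} = -11$ ($l{\left(j,N \right)} = 3 \cdot 5 \left(-1\right) + 4 = 15 \left(-1\right) + 4 = -15 + 4 = -11$)
$- 127 \left(l{\left(12,13 \right)} + \sqrt{21 + 3}\right) = - 127 \left(-11 + \sqrt{21 + 3}\right) = - 127 \left(-11 + \sqrt{24}\right) = - 127 \left(-11 + 2 \sqrt{6}\right) = 1397 - 254 \sqrt{6}$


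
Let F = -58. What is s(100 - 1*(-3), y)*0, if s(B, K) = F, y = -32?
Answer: 0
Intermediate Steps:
s(B, K) = -58
s(100 - 1*(-3), y)*0 = -58*0 = 0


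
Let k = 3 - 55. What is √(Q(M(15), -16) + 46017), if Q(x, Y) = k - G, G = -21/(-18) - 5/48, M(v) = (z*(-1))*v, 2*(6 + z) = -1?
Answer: √735423/4 ≈ 214.39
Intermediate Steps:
z = -13/2 (z = -6 + (½)*(-1) = -6 - ½ = -13/2 ≈ -6.5000)
M(v) = 13*v/2 (M(v) = (-13/2*(-1))*v = 13*v/2)
k = -52
G = 17/16 (G = -21*(-1/18) - 5*1/48 = 7/6 - 5/48 = 17/16 ≈ 1.0625)
Q(x, Y) = -849/16 (Q(x, Y) = -52 - 1*17/16 = -52 - 17/16 = -849/16)
√(Q(M(15), -16) + 46017) = √(-849/16 + 46017) = √(735423/16) = √735423/4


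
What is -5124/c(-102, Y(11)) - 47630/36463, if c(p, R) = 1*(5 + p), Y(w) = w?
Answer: 182216302/3536911 ≈ 51.518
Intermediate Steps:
c(p, R) = 5 + p
-5124/c(-102, Y(11)) - 47630/36463 = -5124/(5 - 102) - 47630/36463 = -5124/(-97) - 47630*1/36463 = -5124*(-1/97) - 47630/36463 = 5124/97 - 47630/36463 = 182216302/3536911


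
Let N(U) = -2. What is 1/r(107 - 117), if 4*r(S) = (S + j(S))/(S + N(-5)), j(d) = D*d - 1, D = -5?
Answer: -16/13 ≈ -1.2308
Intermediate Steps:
j(d) = -1 - 5*d (j(d) = -5*d - 1 = -1 - 5*d)
r(S) = (-1 - 4*S)/(4*(-2 + S)) (r(S) = ((S + (-1 - 5*S))/(S - 2))/4 = ((-1 - 4*S)/(-2 + S))/4 = (-1 - 4*S)/(4*(-2 + S)))
1/r(107 - 117) = 1/((-1/4 - (107 - 117))/(-2 + (107 - 117))) = 1/((-1/4 - 1*(-10))/(-2 - 10)) = 1/((-1/4 + 10)/(-12)) = 1/(-1/12*39/4) = 1/(-13/16) = -16/13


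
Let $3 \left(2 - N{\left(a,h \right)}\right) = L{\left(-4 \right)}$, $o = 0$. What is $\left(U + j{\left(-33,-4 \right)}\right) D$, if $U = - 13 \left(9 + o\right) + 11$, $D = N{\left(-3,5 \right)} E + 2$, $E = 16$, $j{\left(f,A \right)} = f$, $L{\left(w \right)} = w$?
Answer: $- \frac{23074}{3} \approx -7691.3$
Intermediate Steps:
$N{\left(a,h \right)} = \frac{10}{3}$ ($N{\left(a,h \right)} = 2 - - \frac{4}{3} = 2 + \frac{4}{3} = \frac{10}{3}$)
$D = \frac{166}{3}$ ($D = \frac{10}{3} \cdot 16 + 2 = \frac{160}{3} + 2 = \frac{166}{3} \approx 55.333$)
$U = -106$ ($U = - 13 \left(9 + 0\right) + 11 = \left(-13\right) 9 + 11 = -117 + 11 = -106$)
$\left(U + j{\left(-33,-4 \right)}\right) D = \left(-106 - 33\right) \frac{166}{3} = \left(-139\right) \frac{166}{3} = - \frac{23074}{3}$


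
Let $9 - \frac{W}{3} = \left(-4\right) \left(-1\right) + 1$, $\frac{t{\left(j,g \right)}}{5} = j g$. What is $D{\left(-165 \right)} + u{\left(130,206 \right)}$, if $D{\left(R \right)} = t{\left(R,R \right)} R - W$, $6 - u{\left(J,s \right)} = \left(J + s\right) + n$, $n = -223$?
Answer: $-22460744$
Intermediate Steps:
$t{\left(j,g \right)} = 5 g j$ ($t{\left(j,g \right)} = 5 j g = 5 g j$)
$W = 12$ ($W = 27 - 3 \left(\left(-4\right) \left(-1\right) + 1\right) = 27 - 3 \left(4 + 1\right) = 27 - 15 = 12$)
$u{\left(J,s \right)} = 229 - J - s$ ($u{\left(J,s \right)} = 6 - \left(\left(J + s\right) - 223\right) = 6 - \left(-223 + J + s\right) = 229 - J - s$)
$D{\left(R \right)} = -12 + 5 R^{3}$ ($D{\left(R \right)} = 5 R R R - 12 = 5 R^{2} R - 12 = 5 R^{3} - 12 = -12 + 5 R^{3}$)
$D{\left(-165 \right)} + u{\left(130,206 \right)} = \left(-12 + 5 \left(-165\right)^{3}\right) - 107 = \left(-12 + 5 \left(-4492125\right)\right) - 107 = \left(-12 - 22460625\right) - 107 = -22460637 - 107 = -22460744$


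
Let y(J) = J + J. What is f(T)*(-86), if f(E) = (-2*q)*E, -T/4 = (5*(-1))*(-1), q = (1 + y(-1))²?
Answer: -3440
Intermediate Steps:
y(J) = 2*J
q = 1 (q = (1 + 2*(-1))² = (1 - 2)² = (-1)² = 1)
T = -20 (T = -4*5*(-1)*(-1) = -(-20)*(-1) = -4*5 = -20)
f(E) = -2*E (f(E) = (-2*1)*E = -2*E)
f(T)*(-86) = -2*(-20)*(-86) = 40*(-86) = -3440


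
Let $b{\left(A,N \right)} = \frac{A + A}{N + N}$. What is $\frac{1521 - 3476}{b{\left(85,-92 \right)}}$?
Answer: $2116$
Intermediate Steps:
$b{\left(A,N \right)} = \frac{A}{N}$ ($b{\left(A,N \right)} = \frac{2 A}{2 N} = 2 A \frac{1}{2 N} = \frac{A}{N}$)
$\frac{1521 - 3476}{b{\left(85,-92 \right)}} = \frac{1521 - 3476}{85 \frac{1}{-92}} = \frac{1521 - 3476}{85 \left(- \frac{1}{92}\right)} = - \frac{1955}{- \frac{85}{92}} = \left(-1955\right) \left(- \frac{92}{85}\right) = 2116$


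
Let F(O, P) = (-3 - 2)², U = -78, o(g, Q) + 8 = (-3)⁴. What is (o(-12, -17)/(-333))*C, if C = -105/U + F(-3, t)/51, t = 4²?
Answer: -177755/441558 ≈ -0.40256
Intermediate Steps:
t = 16
o(g, Q) = 73 (o(g, Q) = -8 + (-3)⁴ = -8 + 81 = 73)
F(O, P) = 25 (F(O, P) = (-5)² = 25)
C = 2435/1326 (C = -105/(-78) + 25/51 = -105*(-1/78) + 25*(1/51) = 35/26 + 25/51 = 2435/1326 ≈ 1.8363)
(o(-12, -17)/(-333))*C = (73/(-333))*(2435/1326) = (73*(-1/333))*(2435/1326) = -73/333*2435/1326 = -177755/441558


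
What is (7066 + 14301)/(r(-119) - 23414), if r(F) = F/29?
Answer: -619643/679125 ≈ -0.91241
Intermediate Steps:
r(F) = F/29 (r(F) = F*(1/29) = F/29)
(7066 + 14301)/(r(-119) - 23414) = (7066 + 14301)/((1/29)*(-119) - 23414) = 21367/(-119/29 - 23414) = 21367/(-679125/29) = 21367*(-29/679125) = -619643/679125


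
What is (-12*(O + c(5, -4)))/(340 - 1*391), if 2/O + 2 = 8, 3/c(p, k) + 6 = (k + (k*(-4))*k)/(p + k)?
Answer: 130/1887 ≈ 0.068892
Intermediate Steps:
c(p, k) = 3/(-6 + (k - 4*k²)/(k + p)) (c(p, k) = 3/(-6 + (k + (k*(-4))*k)/(p + k)) = 3/(-6 + (k + (-4*k)*k)/(k + p)) = 3/(-6 + (k - 4*k²)/(k + p)))
O = ⅓ (O = 2/(-2 + 8) = 2/6 = 2*(⅙) = ⅓ ≈ 0.33333)
(-12*(O + c(5, -4)))/(340 - 1*391) = (-12*(⅓ + 3*(-1*(-4) - 1*5)/(4*(-4)² + 5*(-4) + 6*5)))/(340 - 1*391) = (-12*(⅓ + 3*(4 - 5)/(4*16 - 20 + 30)))/(340 - 391) = -12*(⅓ + 3*(-1)/(64 - 20 + 30))/(-51) = -12*(⅓ + 3*(-1)/74)*(-1/51) = -12*(⅓ + 3*(1/74)*(-1))*(-1/51) = -12*(⅓ - 3/74)*(-1/51) = -12*65/222*(-1/51) = -130/37*(-1/51) = 130/1887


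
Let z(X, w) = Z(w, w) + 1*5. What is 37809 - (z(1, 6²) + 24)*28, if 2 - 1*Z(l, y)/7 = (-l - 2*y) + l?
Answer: 22493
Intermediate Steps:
Z(l, y) = 14 + 14*y (Z(l, y) = 14 - 7*((-l - 2*y) + l) = 14 - (-14)*y = 14 + 14*y)
z(X, w) = 19 + 14*w (z(X, w) = (14 + 14*w) + 1*5 = (14 + 14*w) + 5 = 19 + 14*w)
37809 - (z(1, 6²) + 24)*28 = 37809 - ((19 + 14*6²) + 24)*28 = 37809 - ((19 + 14*36) + 24)*28 = 37809 - ((19 + 504) + 24)*28 = 37809 - (523 + 24)*28 = 37809 - 547*28 = 37809 - 1*15316 = 37809 - 15316 = 22493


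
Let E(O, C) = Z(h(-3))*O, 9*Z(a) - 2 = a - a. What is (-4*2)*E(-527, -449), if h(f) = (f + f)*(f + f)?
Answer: 8432/9 ≈ 936.89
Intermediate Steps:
h(f) = 4*f² (h(f) = (2*f)*(2*f) = 4*f²)
Z(a) = 2/9 (Z(a) = 2/9 + (a - a)/9 = 2/9 + (⅑)*0 = 2/9 + 0 = 2/9)
E(O, C) = 2*O/9
(-4*2)*E(-527, -449) = (-4*2)*((2/9)*(-527)) = -8*(-1054/9) = 8432/9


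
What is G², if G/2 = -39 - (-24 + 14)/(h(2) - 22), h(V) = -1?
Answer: 3290596/529 ≈ 6220.4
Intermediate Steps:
G = -1814/23 (G = 2*(-39 - (-24 + 14)/(-1 - 22)) = 2*(-39 - (-10)/(-23)) = 2*(-39 - (-10)*(-1)/23) = 2*(-39 - 1*10/23) = 2*(-39 - 10/23) = 2*(-907/23) = -1814/23 ≈ -78.870)
G² = (-1814/23)² = 3290596/529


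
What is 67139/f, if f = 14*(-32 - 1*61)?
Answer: -67139/1302 ≈ -51.566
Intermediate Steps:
f = -1302 (f = 14*(-32 - 61) = 14*(-93) = -1302)
67139/f = 67139/(-1302) = 67139*(-1/1302) = -67139/1302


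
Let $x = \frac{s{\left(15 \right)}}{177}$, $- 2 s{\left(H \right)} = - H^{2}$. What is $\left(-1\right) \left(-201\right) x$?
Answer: $\frac{15075}{118} \approx 127.75$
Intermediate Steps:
$s{\left(H \right)} = \frac{H^{2}}{2}$ ($s{\left(H \right)} = - \frac{\left(-1\right) H^{2}}{2} = \frac{H^{2}}{2}$)
$x = \frac{75}{118}$ ($x = \frac{\frac{1}{2} \cdot 15^{2}}{177} = \frac{1}{2} \cdot 225 \cdot \frac{1}{177} = \frac{225}{2} \cdot \frac{1}{177} = \frac{75}{118} \approx 0.63559$)
$\left(-1\right) \left(-201\right) x = \left(-1\right) \left(-201\right) \frac{75}{118} = 201 \cdot \frac{75}{118} = \frac{15075}{118}$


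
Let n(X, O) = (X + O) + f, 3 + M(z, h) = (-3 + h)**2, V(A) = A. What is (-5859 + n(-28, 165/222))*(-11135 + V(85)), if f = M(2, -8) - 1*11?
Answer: 2362849125/37 ≈ 6.3861e+7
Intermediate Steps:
M(z, h) = -3 + (-3 + h)**2
f = 107 (f = (-3 + (-3 - 8)**2) - 1*11 = (-3 + (-11)**2) - 11 = (-3 + 121) - 11 = 118 - 11 = 107)
n(X, O) = 107 + O + X (n(X, O) = (X + O) + 107 = (O + X) + 107 = 107 + O + X)
(-5859 + n(-28, 165/222))*(-11135 + V(85)) = (-5859 + (107 + 165/222 - 28))*(-11135 + 85) = (-5859 + (107 + 165*(1/222) - 28))*(-11050) = (-5859 + (107 + 55/74 - 28))*(-11050) = (-5859 + 5901/74)*(-11050) = -427665/74*(-11050) = 2362849125/37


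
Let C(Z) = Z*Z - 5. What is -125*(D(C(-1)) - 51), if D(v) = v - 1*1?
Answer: 7000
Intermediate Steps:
C(Z) = -5 + Z² (C(Z) = Z² - 5 = -5 + Z²)
D(v) = -1 + v (D(v) = v - 1 = -1 + v)
-125*(D(C(-1)) - 51) = -125*((-1 + (-5 + (-1)²)) - 51) = -125*((-1 + (-5 + 1)) - 51) = -125*((-1 - 4) - 51) = -125*(-5 - 51) = -125*(-56) = 7000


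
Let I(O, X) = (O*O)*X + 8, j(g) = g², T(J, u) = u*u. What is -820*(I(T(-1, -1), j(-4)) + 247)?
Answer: -222220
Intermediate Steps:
T(J, u) = u²
I(O, X) = 8 + X*O² (I(O, X) = O²*X + 8 = X*O² + 8 = 8 + X*O²)
-820*(I(T(-1, -1), j(-4)) + 247) = -820*((8 + (-4)²*((-1)²)²) + 247) = -820*((8 + 16*1²) + 247) = -820*((8 + 16*1) + 247) = -820*((8 + 16) + 247) = -820*(24 + 247) = -820*271 = -222220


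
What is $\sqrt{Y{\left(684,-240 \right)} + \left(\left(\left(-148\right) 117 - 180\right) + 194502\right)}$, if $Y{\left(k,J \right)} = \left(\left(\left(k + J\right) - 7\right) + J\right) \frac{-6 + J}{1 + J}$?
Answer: $\frac{16 \sqrt{39540399}}{239} \approx 420.96$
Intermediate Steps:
$Y{\left(k,J \right)} = \frac{\left(-6 + J\right) \left(-7 + k + 2 J\right)}{1 + J}$ ($Y{\left(k,J \right)} = \left(\left(\left(J + k\right) - 7\right) + J\right) \frac{-6 + J}{1 + J} = \left(\left(-7 + J + k\right) + J\right) \frac{-6 + J}{1 + J} = \left(-7 + k + 2 J\right) \frac{-6 + J}{1 + J} = \frac{\left(-6 + J\right) \left(-7 + k + 2 J\right)}{1 + J}$)
$\sqrt{Y{\left(684,-240 \right)} + \left(\left(\left(-148\right) 117 - 180\right) + 194502\right)} = \sqrt{\frac{42 - -4560 - 4104 + 2 \left(-240\right)^{2} - 164160}{1 - 240} + \left(\left(\left(-148\right) 117 - 180\right) + 194502\right)} = \sqrt{\frac{42 + 4560 - 4104 + 2 \cdot 57600 - 164160}{-239} + \left(\left(-17316 - 180\right) + 194502\right)} = \sqrt{- \frac{42 + 4560 - 4104 + 115200 - 164160}{239} + \left(-17496 + 194502\right)} = \sqrt{\left(- \frac{1}{239}\right) \left(-48462\right) + 177006} = \sqrt{\frac{48462}{239} + 177006} = \sqrt{\frac{42352896}{239}} = \frac{16 \sqrt{39540399}}{239}$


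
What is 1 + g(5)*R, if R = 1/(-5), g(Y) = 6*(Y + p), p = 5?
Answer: -11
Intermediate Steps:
g(Y) = 30 + 6*Y (g(Y) = 6*(Y + 5) = 6*(5 + Y) = 30 + 6*Y)
R = -⅕ ≈ -0.20000
1 + g(5)*R = 1 + (30 + 6*5)*(-⅕) = 1 + (30 + 30)*(-⅕) = 1 + 60*(-⅕) = 1 - 12 = -11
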